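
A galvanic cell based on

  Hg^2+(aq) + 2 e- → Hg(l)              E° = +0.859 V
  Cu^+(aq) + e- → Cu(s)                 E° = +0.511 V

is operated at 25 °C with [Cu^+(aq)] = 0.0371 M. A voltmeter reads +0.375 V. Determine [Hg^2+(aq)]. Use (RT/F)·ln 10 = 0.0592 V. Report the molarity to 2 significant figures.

0.011 M

Hg²⁺/Hg is the cathode (higher E°); E°cell = +0.859 − (+0.511) = +0.348 V with n = 2.
Rearranging E = E° − (0.0592/n)·log Q gives log Q = 2(+0.348 − (+0.375))/0.0592 = −0.912.
The balanced reaction is Hg^2+(aq) + 2 Cu(s) → Hg(l) + 2 Cu^+(aq), so Q = [Cu^+(aq)]^2 / [Hg^2+(aq)].
Solving for the unknown gives log [Hg^2+(aq)] = −1.949, so [Hg^2+(aq)] ≈ 0.011 M.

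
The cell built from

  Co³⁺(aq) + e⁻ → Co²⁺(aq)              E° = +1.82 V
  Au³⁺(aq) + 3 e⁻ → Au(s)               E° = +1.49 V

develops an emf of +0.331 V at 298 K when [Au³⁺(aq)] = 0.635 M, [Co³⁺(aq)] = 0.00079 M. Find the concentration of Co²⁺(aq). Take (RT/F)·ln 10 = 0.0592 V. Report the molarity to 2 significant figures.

0.00088 M

The Co³⁺/Co²⁺ couple has the larger reduction potential, so it is the cathode: E°cell = +1.82 − (+1.49) = +0.33 V and n = 3.
Since E = E° − (0.0592/n)·log Q, log Q = n(E° − E)/0.0592 = −0.051.
Balancing electrons gives 3 Co³⁺(aq) + Au(s) → 3 Co²⁺(aq) + Au³⁺(aq); thus Q = ([Co²⁺(aq)]^3·[Au³⁺(aq)]) / [Co³⁺(aq)]^3.
Isolating [Co²⁺(aq)] in Q = 10^{−0.051} yields log [Co²⁺(aq)] = −3.054, i.e. 0.00088 M.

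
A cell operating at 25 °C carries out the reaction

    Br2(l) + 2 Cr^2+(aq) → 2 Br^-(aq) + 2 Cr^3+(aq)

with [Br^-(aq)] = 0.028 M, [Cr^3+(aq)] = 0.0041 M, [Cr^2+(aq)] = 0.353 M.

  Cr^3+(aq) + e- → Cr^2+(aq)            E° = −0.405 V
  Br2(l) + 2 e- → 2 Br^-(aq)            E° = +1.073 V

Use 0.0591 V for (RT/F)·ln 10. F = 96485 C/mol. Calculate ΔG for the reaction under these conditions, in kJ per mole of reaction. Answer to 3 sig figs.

−325 kJ/mol

With Br₂/Br⁻ reduced at the cathode, E°cell = +1.073 − (−0.405) = +1.478 V and n = 2.
The reaction quotient is ([Br^-(aq)]^2·[Cr^3+(aq)]^2) / [Cr^2+(aq)]^2 = 1.06×10^−7; by Nernst, E = +1.478 − (0.0591/2)(−6.976) = +1.6841 V.
ΔG = −nFE = −(2)(96485)(+1.6841) J/mol = −325 kJ/mol.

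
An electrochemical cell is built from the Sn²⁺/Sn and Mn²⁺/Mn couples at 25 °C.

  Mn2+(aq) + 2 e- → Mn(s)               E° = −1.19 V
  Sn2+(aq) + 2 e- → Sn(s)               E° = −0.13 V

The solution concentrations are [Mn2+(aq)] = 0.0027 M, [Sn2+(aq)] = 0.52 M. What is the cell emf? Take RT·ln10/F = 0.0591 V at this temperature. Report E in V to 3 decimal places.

The Sn²⁺/Sn couple has the more positive E°, so it is the cathode; Mn²⁺/Mn is the anode.
E°cell = E°cat − E°an = −0.13 − (−1.19) = +1.06 V; n = 2.
For the overall reaction Sn2+(aq) + Mn(s) → Sn(s) + Mn2+(aq), Q = [Mn2+(aq)] / [Sn2+(aq)] = 0.00519, giving log Q = −2.285.
By the Nernst equation, E = +1.06 − (0.0591/2)·(−2.285) = +1.128 V.

+1.128 V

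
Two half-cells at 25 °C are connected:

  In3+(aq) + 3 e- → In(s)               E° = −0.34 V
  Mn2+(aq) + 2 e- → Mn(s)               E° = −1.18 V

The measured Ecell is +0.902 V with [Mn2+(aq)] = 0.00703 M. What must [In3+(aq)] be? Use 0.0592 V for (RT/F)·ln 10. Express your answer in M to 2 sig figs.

The In³⁺/In couple has the larger reduction potential, so it is the cathode: E°cell = −0.34 − (−1.18) = +0.84 V and n = 6.
From the Nernst equation, log Q = n(E° − E)/0.0592 = 6·(+0.84 − (+0.902))/0.0592 = −6.284.
The balanced reaction is 2 In3+(aq) + 3 Mn(s) → 2 In(s) + 3 Mn2+(aq), so Q = [Mn2+(aq)]^3 / [In3+(aq)]^2.
Isolating [In3+(aq)] in Q = 10^{−6.284} yields log [In3+(aq)] = −0.088, i.e. 0.82 M.

0.82 M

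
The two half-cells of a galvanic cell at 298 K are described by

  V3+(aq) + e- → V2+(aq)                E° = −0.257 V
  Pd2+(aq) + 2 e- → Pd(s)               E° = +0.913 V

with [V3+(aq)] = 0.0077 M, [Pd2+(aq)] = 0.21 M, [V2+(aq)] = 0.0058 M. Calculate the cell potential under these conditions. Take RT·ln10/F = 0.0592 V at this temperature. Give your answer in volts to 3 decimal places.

The Pd²⁺/Pd couple has the more positive E°, so it is the cathode; V³⁺/V²⁺ is the anode.
The standard potential is +0.913 − (−0.257) = +1.170 V and the balanced reaction transfers n = 2 electrons.
The balanced reaction is Pd2+(aq) + 2 V2+(aq) → Pd(s) + 2 V3+(aq), so Q = [V3+(aq)]^2 / ([Pd2+(aq)]·[V2+(aq)]^2) = 8.39 and log Q = 0.924.
By the Nernst equation, E = +1.170 − (0.0592/2)·(0.924) = +1.143 V.

+1.143 V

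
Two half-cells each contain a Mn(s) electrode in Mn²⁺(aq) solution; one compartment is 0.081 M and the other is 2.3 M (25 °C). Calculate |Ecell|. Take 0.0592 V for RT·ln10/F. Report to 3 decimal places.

0.043 V

For a concentration cell E°cell = 0, since both electrodes use the same couple.
The compartment with the higher Mn²⁺(aq) concentration (2.3 M) acts as the cathode; ions are reduced there and produced at the dilute (0.081 M) anode.
With n = 2, Ecell = −(0.0592/2)·log([dilute]/[conc]) = −(0.0592/2)·log(0.081/2.3) = +0.043 V.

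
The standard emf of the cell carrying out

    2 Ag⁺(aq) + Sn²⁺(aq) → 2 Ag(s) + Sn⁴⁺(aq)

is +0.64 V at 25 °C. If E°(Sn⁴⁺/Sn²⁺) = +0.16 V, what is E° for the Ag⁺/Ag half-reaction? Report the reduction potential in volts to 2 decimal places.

In the reaction as written the Ag⁺/Ag couple is reduced (cathode) and Sn⁴⁺/Sn²⁺ is oxidized (anode), so E°cell = E°(Ag⁺/Ag) − E°(Sn⁴⁺/Sn²⁺).
E°(Ag⁺/Ag) = E°cell + E°(anode) = +0.64 + (+0.16) = +0.80 V.

+0.80 V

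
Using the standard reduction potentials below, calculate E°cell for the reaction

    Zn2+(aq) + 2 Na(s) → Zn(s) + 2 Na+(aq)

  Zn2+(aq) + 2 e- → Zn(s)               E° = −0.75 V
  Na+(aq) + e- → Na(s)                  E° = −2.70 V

+1.95 V

Zn2+(aq) gains electrons, so the Zn²⁺/Zn couple is the cathode; the Na⁺/Na couple is the anode.
E°cell = E°(cathode) − E°(anode) = −0.75 − (−2.70) = +1.95 V.
The positive value indicates the reaction is spontaneous as written.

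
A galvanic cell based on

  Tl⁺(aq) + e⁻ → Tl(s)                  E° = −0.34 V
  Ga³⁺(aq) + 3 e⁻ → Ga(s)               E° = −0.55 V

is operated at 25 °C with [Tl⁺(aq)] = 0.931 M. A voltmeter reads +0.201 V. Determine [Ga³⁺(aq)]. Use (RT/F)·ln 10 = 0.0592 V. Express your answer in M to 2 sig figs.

2.3 M

The Tl⁺/Tl couple has the larger reduction potential, so it is the cathode: E°cell = −0.34 − (−0.55) = +0.21 V and n = 3.
Rearranging E = E° − (0.0592/n)·log Q gives log Q = 3(+0.21 − (+0.201))/0.0592 = 0.456.
The balanced reaction is 3 Tl⁺(aq) + Ga(s) → 3 Tl(s) + Ga³⁺(aq), so Q = [Ga³⁺(aq)] / [Tl⁺(aq)]^3.
Isolating [Ga³⁺(aq)] in Q = 10^{0.456} yields log [Ga³⁺(aq)] = 0.363, i.e. 2.3 M.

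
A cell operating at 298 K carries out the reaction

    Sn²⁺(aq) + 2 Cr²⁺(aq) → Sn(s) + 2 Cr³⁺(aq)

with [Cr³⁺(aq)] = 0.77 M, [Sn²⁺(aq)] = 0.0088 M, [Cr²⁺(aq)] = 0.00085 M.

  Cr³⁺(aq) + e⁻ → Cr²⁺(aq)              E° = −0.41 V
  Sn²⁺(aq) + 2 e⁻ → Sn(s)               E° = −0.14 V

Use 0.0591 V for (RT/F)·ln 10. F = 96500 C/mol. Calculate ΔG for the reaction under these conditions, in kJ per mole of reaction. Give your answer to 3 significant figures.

−6.66 kJ/mol

With Sn²⁺/Sn reduced at the cathode, E°cell = −0.14 − (−0.41) = +0.27 V and n = 2.
Here Q = [Cr³⁺(aq)]^2 / ([Sn²⁺(aq)]·[Cr²⁺(aq)]^2) = 9.33×10^7 (log Q = 7.970), giving E = +0.27 − (0.0591/2)·(7.970) = +0.0345 V.
ΔG = −nFE = −(2)(96500)(+0.0345) J/mol = −6.66 kJ/mol.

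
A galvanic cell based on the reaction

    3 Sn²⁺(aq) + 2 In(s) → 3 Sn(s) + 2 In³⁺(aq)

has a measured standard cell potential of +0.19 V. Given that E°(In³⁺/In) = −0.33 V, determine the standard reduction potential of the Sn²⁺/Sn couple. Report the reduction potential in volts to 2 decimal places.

−0.14 V

In the reaction as written the Sn²⁺/Sn couple is reduced (cathode) and In³⁺/In is oxidized (anode), so E°cell = E°(Sn²⁺/Sn) − E°(In³⁺/In).
E°(Sn²⁺/Sn) = E°cell + E°(anode) = +0.19 + (−0.33) = −0.14 V.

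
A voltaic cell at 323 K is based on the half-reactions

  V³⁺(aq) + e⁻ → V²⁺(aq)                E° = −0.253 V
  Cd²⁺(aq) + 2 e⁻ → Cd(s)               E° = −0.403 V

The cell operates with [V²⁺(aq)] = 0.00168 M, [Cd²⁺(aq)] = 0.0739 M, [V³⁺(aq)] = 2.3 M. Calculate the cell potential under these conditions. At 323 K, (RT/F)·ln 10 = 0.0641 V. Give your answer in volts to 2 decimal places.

V³⁺/V²⁺ is reduced (cathode, E° = −0.253 V) and Cd²⁺/Cd is oxidized (anode).
E°cell = E°cat − E°an = −0.253 − (−0.403) = +0.150 V; n = 2.
Balancing gives 2 V³⁺(aq) + Cd(s) → 2 V²⁺(aq) + Cd²⁺(aq); hence Q = ([V²⁺(aq)]^2·[Cd²⁺(aq)]) / [V³⁺(aq)]^2 = 3.94×10^−8 (log Q = −7.404).
Applying E = E° − (RT ln10/nF)·log Q gives +0.150 − (0.0641/2)(−7.404) = +0.39 V.

+0.39 V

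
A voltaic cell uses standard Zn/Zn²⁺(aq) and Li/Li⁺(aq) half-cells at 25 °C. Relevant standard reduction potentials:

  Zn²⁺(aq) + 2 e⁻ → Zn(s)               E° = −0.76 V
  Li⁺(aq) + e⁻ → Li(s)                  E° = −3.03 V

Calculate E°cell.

+2.27 V

The Zn²⁺/Zn couple has the higher E°, so Zn ion is reduced (cathode) and Li is oxidized (anode).
E°cell = E°(cathode) − E°(anode) = −0.76 − (−3.03) = +2.27 V.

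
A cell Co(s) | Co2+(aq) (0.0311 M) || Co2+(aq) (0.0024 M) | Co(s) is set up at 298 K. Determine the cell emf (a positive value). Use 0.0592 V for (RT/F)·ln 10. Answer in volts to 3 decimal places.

0.033 V

For a concentration cell E°cell = 0, since both electrodes use the same couple.
The compartment with the higher Co2+(aq) concentration (0.0311 M) acts as the cathode; ions are reduced there and produced at the dilute (0.0024 M) anode.
With n = 2, Ecell = −(0.0592/2)·log([dilute]/[conc]) = −(0.0592/2)·log(0.0024/0.0311) = +0.033 V.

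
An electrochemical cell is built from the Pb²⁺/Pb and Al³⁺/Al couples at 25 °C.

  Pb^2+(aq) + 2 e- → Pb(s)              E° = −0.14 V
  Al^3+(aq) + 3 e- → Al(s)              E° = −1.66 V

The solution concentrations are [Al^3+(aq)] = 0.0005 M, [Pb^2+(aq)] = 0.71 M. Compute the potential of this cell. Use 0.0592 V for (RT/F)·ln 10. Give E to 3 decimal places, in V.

+1.581 V

Pb²⁺/Pb is reduced (cathode, E° = −0.14 V) and Al³⁺/Al is oxidized (anode).
E°cell = −0.14 − (−1.66) = +1.52 V, with n = 6 electrons transferred.
The balanced reaction is 3 Pb^2+(aq) + 2 Al(s) → 3 Pb(s) + 2 Al^3+(aq), so Q = [Al^3+(aq)]^2 / [Pb^2+(aq)]^3 = 6.98×10^−7 and log Q = −6.156.
E = E° − (0.0592/n)·log Q = +1.52 − (0.0592/6)(−6.156) = +1.581 V.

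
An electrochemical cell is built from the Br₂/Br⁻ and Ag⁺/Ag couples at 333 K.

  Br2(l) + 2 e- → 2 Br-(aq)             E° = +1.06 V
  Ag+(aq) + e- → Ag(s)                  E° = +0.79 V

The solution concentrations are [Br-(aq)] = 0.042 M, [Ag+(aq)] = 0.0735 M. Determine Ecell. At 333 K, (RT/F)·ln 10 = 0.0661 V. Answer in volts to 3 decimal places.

Br₂/Br⁻ is reduced (cathode, E° = +1.06 V) and Ag⁺/Ag is oxidized (anode).
The standard potential is +1.06 − (+0.79) = +0.27 V and the balanced reaction transfers n = 2 electrons.
For the overall reaction Br2(l) + 2 Ag(s) → 2 Br-(aq) + 2 Ag+(aq), Q = [Br-(aq)]^2·[Ag+(aq)]^2 = 9.53×10^−6, giving log Q = −5.021.
Applying E = E° − (RT ln10/nF)·log Q gives +0.27 − (0.0661/2)(−5.021) = +0.436 V.

+0.436 V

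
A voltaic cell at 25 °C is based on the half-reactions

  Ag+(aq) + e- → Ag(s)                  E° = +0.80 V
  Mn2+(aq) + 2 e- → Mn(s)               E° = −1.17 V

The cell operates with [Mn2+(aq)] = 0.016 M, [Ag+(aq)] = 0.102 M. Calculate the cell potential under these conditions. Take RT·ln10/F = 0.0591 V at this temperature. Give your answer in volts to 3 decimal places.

+1.964 V

The Ag⁺/Ag couple has the more positive E°, so it is the cathode; Mn²⁺/Mn is the anode.
The standard potential is +0.80 − (−1.17) = +1.97 V and the balanced reaction transfers n = 2 electrons.
Balancing gives 2 Ag+(aq) + Mn(s) → 2 Ag(s) + Mn2+(aq); hence Q = [Mn2+(aq)] / [Ag+(aq)]^2 = 1.54 (log Q = 0.187).
E = E° − (0.0591/n)·log Q = +1.97 − (0.0591/2)(0.187) = +1.964 V.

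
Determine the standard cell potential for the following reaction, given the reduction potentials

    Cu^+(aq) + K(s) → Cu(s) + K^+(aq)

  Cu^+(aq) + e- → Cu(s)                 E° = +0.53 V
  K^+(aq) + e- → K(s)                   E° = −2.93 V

+3.46 V

In the reaction as written, Cu^+(aq) is reduced (cathode) and K^+(aq) is produced by oxidation at the anode.
E°cell = E°(cathode) − E°(anode) = +0.53 − (−2.93) = +3.46 V.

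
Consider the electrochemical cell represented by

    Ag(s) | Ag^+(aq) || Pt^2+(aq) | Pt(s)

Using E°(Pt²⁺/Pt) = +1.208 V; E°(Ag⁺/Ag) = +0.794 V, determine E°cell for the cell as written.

By convention the left-hand electrode in cell notation is the anode (oxidation) and the right-hand electrode is the cathode (reduction).
E°cell = E°(right) − E°(left) = +1.208 − (+0.794) = +0.414 V.

+0.414 V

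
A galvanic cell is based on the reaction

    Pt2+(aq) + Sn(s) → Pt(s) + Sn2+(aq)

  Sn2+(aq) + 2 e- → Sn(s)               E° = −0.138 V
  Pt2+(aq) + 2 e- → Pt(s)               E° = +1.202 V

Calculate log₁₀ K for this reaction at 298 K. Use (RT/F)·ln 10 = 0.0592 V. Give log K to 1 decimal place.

log K = 45.3

The Pt²⁺/Pt couple is reduced (cathode); E°cell = +1.202 − (−0.138) = +1.340 V with n = 2.
At equilibrium E = 0, so log K = nE°cell / 0.0592 = (2)(+1.340) / 0.0592 = 45.3.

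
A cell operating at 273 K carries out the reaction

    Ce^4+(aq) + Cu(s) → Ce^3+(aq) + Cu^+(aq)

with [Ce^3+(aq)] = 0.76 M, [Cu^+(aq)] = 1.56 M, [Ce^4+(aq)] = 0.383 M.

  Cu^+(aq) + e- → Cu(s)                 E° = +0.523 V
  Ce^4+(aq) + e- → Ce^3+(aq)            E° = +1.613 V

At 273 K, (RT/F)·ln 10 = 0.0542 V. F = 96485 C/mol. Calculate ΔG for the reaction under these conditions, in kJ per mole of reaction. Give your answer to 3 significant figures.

−103 kJ/mol

With Ce⁴⁺/Ce³⁺ reduced at the cathode, E°cell = +1.613 − (+0.523) = +1.090 V and n = 1.
Here Q = ([Ce^3+(aq)]·[Cu^+(aq)]) / [Ce^4+(aq)] = 3.1 (log Q = 0.491), giving E = +1.090 − (0.0542/1)·(0.491) = +1.0634 V.
Finally ΔG = −nFE = −(1)(96485 C/mol)(+1.0634 V) = −103 kJ/mol.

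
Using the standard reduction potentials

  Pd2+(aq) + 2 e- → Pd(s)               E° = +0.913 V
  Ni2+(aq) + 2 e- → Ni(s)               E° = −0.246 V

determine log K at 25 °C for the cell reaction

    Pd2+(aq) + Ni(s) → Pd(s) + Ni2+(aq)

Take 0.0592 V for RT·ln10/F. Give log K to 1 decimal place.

The Pd²⁺/Pd couple is reduced (cathode); E°cell = +0.913 − (−0.246) = +1.159 V with n = 2.
At equilibrium E = 0, so log K = nE°cell / 0.0592 = (2)(+1.159) / 0.0592 = 39.2.

log K = 39.2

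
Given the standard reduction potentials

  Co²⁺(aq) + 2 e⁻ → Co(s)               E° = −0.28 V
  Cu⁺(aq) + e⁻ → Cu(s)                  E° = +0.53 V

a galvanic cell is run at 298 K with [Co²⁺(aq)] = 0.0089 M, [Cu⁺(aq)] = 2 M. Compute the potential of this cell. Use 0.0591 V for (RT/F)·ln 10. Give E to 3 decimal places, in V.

+0.888 V

The Cu⁺/Cu couple has the more positive E°, so it is the cathode; Co²⁺/Co is the anode.
E°cell = +0.53 − (−0.28) = +0.81 V, with n = 2 electrons transferred.
Balancing gives 2 Cu⁺(aq) + Co(s) → 2 Cu(s) + Co²⁺(aq); hence Q = [Co²⁺(aq)] / [Cu⁺(aq)]^2 = 0.00222 (log Q = −2.653).
By the Nernst equation, E = +0.81 − (0.0591/2)·(−2.653) = +0.888 V.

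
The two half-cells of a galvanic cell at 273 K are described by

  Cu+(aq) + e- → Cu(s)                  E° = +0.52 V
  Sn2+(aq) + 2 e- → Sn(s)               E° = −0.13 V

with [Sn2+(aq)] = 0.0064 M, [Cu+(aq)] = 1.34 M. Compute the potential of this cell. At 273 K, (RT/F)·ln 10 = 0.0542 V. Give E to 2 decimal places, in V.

Since E°(Cu⁺/Cu) > E°(Sn²⁺/Sn), Cu⁺/Cu serves as the cathode.
The standard potential is +0.52 − (−0.13) = +0.65 V and the balanced reaction transfers n = 2 electrons.
The balanced reaction is 2 Cu+(aq) + Sn(s) → 2 Cu(s) + Sn2+(aq), so Q = [Sn2+(aq)] / [Cu+(aq)]^2 = 0.00356 and log Q = −2.448.
Applying E = E° − (RT ln10/nF)·log Q gives +0.65 − (0.0542/2)(−2.448) = +0.72 V.

+0.72 V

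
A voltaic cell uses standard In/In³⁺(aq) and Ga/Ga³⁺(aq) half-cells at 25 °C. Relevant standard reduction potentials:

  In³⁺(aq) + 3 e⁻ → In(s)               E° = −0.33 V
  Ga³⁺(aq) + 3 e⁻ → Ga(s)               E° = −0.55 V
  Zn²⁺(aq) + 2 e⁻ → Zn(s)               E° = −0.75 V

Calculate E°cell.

+0.22 V

Of the two couples in this cell, the one with the more positive reduction potential is reduced at the cathode: here that is In³⁺/In (−0.33 V); Ga³⁺/Ga (−0.55 V) is the anode.
E°cell = E°(cathode) − E°(anode) = −0.33 − (−0.55) = +0.22 V.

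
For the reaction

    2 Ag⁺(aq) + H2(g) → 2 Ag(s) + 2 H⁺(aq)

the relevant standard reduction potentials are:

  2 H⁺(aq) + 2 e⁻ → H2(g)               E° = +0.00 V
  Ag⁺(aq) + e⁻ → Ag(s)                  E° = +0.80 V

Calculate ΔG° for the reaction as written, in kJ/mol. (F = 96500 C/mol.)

−154 kJ/mol

In the reaction as written Ag⁺(aq) is reduced, so the Ag⁺/Ag couple is the cathode and 2H⁺/H₂ is the anode.
E°cell = +0.80 − (+0.00) = +0.80 V; balancing electrons gives n = 2.
ΔG° = −nFE°cell = −(2)(96500)(+0.80) J/mol = −154 kJ/mol.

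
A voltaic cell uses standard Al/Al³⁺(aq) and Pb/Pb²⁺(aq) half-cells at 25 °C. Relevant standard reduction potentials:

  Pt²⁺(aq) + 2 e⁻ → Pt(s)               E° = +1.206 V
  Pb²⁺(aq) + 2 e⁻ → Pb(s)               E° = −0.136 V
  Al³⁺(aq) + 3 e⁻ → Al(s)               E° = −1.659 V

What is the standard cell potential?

Of the two couples in this cell, the one with the more positive reduction potential is reduced at the cathode: here that is Pb²⁺/Pb (−0.136 V); Al³⁺/Al (−1.659 V) is the anode.
E°cell = E°(cathode) − E°(anode) = −0.136 − (−1.659) = +1.523 V.

+1.523 V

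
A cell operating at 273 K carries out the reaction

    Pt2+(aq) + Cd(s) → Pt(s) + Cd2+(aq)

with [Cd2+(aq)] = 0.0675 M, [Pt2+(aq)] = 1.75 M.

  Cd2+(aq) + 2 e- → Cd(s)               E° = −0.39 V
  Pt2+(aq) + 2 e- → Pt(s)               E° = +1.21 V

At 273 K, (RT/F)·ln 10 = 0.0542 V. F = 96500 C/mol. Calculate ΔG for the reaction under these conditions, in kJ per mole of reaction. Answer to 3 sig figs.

E°cell = +1.21 − (−0.39) = +1.60 V; the balanced reaction transfers n = 2 electrons.
Here Q = [Cd2+(aq)] / [Pt2+(aq)] = 0.0386 (log Q = −1.414), giving E = +1.60 − (0.0542/2)·(−1.414) = +1.6383 V.
Finally ΔG = −nFE = −(2)(96500 C/mol)(+1.6383 V) = −316 kJ/mol.

−316 kJ/mol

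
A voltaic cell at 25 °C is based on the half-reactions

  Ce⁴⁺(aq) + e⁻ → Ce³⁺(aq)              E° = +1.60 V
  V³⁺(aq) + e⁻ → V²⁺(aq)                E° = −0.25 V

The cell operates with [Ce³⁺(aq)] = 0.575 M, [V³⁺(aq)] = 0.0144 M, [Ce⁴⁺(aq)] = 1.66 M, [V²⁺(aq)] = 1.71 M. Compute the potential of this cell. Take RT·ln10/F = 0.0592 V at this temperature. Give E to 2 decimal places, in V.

+2.00 V

The Ce⁴⁺/Ce³⁺ couple has the more positive E°, so it is the cathode; V³⁺/V²⁺ is the anode.
E°cell = E°cat − E°an = +1.60 − (−0.25) = +1.85 V; n = 1.
For the overall reaction Ce⁴⁺(aq) + V²⁺(aq) → Ce³⁺(aq) + V³⁺(aq), Q = ([Ce³⁺(aq)]·[V³⁺(aq)]) / ([Ce⁴⁺(aq)]·[V²⁺(aq)]) = 0.00292, giving log Q = −2.535.
E = E° − (0.0592/n)·log Q = +1.85 − (0.0592/1)(−2.535) = +2.00 V.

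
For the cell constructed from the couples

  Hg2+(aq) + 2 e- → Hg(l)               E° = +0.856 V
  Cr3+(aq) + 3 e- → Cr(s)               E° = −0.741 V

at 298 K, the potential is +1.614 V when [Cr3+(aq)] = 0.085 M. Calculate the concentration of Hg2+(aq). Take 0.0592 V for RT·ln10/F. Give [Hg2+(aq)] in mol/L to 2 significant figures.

Hg²⁺/Hg is the cathode (higher E°); E°cell = +0.856 − (−0.741) = +1.597 V with n = 6.
Since E = E° − (0.0592/n)·log Q, log Q = n(E° − E)/0.0592 = −1.723.
The balanced reaction is 3 Hg2+(aq) + 2 Cr(s) → 3 Hg(l) + 2 Cr3+(aq), so Q = [Cr3+(aq)]^2 / [Hg2+(aq)]^3.
Isolating [Hg2+(aq)] in Q = 10^{−1.723} yields log [Hg2+(aq)] = −0.139, i.e. 0.73 M.

0.73 M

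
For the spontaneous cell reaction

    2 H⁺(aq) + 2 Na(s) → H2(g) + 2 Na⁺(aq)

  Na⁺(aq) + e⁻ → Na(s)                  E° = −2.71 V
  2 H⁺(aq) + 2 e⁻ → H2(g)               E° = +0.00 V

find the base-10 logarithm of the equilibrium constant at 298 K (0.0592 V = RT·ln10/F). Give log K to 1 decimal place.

The 2H⁺/H₂ couple is reduced (cathode); E°cell = +0.00 − (−2.71) = +2.71 V with n = 2.
At equilibrium E = 0, so log K = nE°cell / 0.0592 = (2)(+2.71) / 0.0592 = 91.6.

log K = 91.6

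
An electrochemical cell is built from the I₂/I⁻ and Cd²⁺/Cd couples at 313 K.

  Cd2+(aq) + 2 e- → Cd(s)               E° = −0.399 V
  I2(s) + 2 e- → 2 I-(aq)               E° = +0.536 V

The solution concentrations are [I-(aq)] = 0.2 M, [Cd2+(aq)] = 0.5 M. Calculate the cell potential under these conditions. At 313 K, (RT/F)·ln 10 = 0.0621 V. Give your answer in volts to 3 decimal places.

Since E°(I₂/I⁻) > E°(Cd²⁺/Cd), I₂/I⁻ serves as the cathode.
E°cell = E°cat − E°an = +0.536 − (−0.399) = +0.935 V; n = 2.
The balanced reaction is I2(s) + Cd(s) → 2 I-(aq) + Cd2+(aq), so Q = [I-(aq)]^2·[Cd2+(aq)] = 0.02 and log Q = −1.699.
Applying E = E° − (RT ln10/nF)·log Q gives +0.935 − (0.0621/2)(−1.699) = +0.988 V.

+0.988 V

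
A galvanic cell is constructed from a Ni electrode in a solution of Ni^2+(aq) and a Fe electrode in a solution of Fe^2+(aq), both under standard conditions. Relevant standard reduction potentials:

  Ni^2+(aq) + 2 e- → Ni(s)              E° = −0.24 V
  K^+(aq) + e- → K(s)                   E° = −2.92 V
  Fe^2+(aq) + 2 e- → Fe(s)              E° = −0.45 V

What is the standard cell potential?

The Ni²⁺/Ni couple has the higher E°, so Ni ion is reduced (cathode) and Fe is oxidized (anode).
E°cell = E°(cathode) − E°(anode) = −0.24 − (−0.45) = +0.21 V.

+0.21 V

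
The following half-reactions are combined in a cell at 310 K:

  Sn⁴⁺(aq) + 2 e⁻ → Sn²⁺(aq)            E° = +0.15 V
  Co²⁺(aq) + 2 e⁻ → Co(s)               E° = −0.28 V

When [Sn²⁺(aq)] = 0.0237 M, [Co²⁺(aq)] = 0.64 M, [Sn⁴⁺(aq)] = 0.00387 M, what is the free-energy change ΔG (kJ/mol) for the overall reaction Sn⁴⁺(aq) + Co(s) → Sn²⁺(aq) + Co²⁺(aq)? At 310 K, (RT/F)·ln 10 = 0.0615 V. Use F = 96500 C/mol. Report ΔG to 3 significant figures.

−79.5 kJ/mol

E°cell = +0.15 − (−0.28) = +0.43 V; the balanced reaction transfers n = 2 electrons.
The reaction quotient is ([Sn²⁺(aq)]·[Co²⁺(aq)]) / [Sn⁴⁺(aq)] = 3.92; by Nernst, E = +0.43 − (0.0615/2)(0.593) = +0.4118 V.
Finally ΔG = −nFE = −(2)(96500 C/mol)(+0.4118 V) = −79.5 kJ/mol.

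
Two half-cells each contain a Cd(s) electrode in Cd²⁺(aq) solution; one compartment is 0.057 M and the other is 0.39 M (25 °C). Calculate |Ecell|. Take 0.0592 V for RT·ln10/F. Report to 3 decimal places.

For a concentration cell E°cell = 0, since both electrodes use the same couple.
The compartment with the higher Cd²⁺(aq) concentration (0.39 M) acts as the cathode; ions are reduced there and produced at the dilute (0.057 M) anode.
With n = 2, Ecell = −(0.0592/2)·log([dilute]/[conc]) = −(0.0592/2)·log(0.057/0.39) = +0.025 V.

0.025 V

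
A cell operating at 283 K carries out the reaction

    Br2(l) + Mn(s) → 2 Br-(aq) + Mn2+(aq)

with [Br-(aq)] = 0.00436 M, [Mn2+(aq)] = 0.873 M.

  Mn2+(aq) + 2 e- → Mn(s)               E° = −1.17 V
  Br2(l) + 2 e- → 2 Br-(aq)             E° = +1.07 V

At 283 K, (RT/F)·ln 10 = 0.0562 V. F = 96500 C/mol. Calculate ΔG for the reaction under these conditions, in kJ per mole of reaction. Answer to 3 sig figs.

−458 kJ/mol

The standard cell potential is +1.07 − (−1.17) = +2.24 V, with n = 2 electrons in the balanced equation.
Q = [Br-(aq)]^2·[Mn2+(aq)] = 1.66×10^−5, so log Q = −4.780 and E = +2.24 − (0.0562/2)(−4.780) = +2.3743 V.
Then ΔG = −nFE = −2 × 96500 × +2.3743 J/mol = −458 kJ/mol.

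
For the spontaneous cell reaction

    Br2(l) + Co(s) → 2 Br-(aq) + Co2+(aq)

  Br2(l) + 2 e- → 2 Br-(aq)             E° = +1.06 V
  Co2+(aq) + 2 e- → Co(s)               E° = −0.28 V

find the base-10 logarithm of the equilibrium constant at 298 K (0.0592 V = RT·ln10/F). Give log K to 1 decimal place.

The Br₂/Br⁻ couple is reduced (cathode); E°cell = +1.06 − (−0.28) = +1.34 V with n = 2.
At equilibrium E = 0, so log K = nE°cell / 0.0592 = (2)(+1.34) / 0.0592 = 45.3.

log K = 45.3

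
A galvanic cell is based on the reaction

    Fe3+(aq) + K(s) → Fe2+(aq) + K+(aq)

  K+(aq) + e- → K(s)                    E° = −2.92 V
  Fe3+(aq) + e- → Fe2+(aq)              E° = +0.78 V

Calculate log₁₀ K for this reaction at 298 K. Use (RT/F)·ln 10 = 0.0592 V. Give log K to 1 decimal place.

log K = 62.5

The Fe³⁺/Fe²⁺ couple is reduced (cathode); E°cell = +0.78 − (−2.92) = +3.70 V with n = 1.
At equilibrium E = 0, so log K = nE°cell / 0.0592 = (1)(+3.70) / 0.0592 = 62.5.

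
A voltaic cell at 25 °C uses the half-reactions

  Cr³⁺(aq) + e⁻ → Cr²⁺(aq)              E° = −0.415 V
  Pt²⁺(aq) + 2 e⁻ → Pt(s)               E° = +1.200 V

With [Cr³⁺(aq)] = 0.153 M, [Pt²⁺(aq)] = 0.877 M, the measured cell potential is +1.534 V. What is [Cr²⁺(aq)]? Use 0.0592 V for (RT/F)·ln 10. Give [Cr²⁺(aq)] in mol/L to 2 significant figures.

0.0070 M

With Pt²⁺/Pt at the cathode and Cr³⁺/Cr²⁺ at the anode, E°cell = +1.200 − (−0.415) = +1.615 V (n = 2).
Since E = E° − (0.0592/n)·log Q, log Q = n(E° − E)/0.0592 = 2.736.
Balancing electrons gives Pt²⁺(aq) + 2 Cr²⁺(aq) → Pt(s) + 2 Cr³⁺(aq); thus Q = [Cr³⁺(aq)]^2 / ([Pt²⁺(aq)]·[Cr²⁺(aq)]^2).
Solving for the unknown gives log [Cr²⁺(aq)] = −2.155, so [Cr²⁺(aq)] ≈ 0.0070 M.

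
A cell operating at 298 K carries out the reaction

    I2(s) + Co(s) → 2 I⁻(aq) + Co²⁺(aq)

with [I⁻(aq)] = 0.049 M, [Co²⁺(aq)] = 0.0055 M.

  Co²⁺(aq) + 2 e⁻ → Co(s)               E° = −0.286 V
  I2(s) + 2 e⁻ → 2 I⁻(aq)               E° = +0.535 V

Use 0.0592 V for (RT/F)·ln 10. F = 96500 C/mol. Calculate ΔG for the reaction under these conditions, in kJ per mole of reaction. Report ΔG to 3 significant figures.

The standard cell potential is +0.535 − (−0.286) = +0.821 V, with n = 2 electrons in the balanced equation.
Here Q = [I⁻(aq)]^2·[Co²⁺(aq)] = 1.32×10^−5 (log Q = −4.879), giving E = +0.821 − (0.0592/2)·(−4.879) = +0.9654 V.
Finally ΔG = −nFE = −(2)(96500 C/mol)(+0.9654 V) = −186 kJ/mol.

−186 kJ/mol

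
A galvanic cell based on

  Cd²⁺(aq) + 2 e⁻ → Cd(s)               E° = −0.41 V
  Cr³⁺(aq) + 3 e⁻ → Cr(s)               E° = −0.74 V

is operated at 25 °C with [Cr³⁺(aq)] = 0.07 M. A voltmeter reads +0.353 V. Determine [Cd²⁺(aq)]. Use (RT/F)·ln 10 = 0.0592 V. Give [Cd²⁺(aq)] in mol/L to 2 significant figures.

1.0 M

With Cd²⁺/Cd at the cathode and Cr³⁺/Cr at the anode, E°cell = −0.41 − (−0.74) = +0.33 V (n = 6).
From the Nernst equation, log Q = n(E° − E)/0.0592 = 6·(+0.33 − (+0.353))/0.0592 = −2.331.
For 3 Cd²⁺(aq) + 2 Cr(s) → 3 Cd(s) + 2 Cr³⁺(aq), the reaction quotient is Q = [Cr³⁺(aq)]^2 / [Cd²⁺(aq)]^3.
Isolating [Cd²⁺(aq)] in Q = 10^{−2.331} yields log [Cd²⁺(aq)] = 0.007, i.e. 1.0 M.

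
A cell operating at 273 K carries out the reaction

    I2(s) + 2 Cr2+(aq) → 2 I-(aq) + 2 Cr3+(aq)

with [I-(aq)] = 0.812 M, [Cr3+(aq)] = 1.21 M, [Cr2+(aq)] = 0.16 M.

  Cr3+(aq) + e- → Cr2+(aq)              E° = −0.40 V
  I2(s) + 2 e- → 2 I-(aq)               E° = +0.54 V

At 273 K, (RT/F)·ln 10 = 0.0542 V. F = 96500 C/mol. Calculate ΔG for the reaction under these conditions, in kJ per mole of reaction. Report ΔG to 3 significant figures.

The standard cell potential is +0.54 − (−0.40) = +0.94 V, with n = 2 electrons in the balanced equation.
Here Q = ([I-(aq)]^2·[Cr3+(aq)]^2) / [Cr2+(aq)]^2 = 37.7 (log Q = 1.576), giving E = +0.94 − (0.0542/2)·(1.576) = +0.8973 V.
Then ΔG = −nFE = −2 × 96500 × +0.8973 J/mol = −173 kJ/mol.

−173 kJ/mol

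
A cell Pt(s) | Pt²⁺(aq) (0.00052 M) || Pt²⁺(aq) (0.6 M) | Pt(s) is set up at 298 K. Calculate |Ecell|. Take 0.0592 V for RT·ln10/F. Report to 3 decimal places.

0.091 V

For a concentration cell E°cell = 0, since both electrodes use the same couple.
The compartment with the higher Pt²⁺(aq) concentration (0.6 M) acts as the cathode; ions are reduced there and produced at the dilute (0.00052 M) anode.
With n = 2, Ecell = −(0.0592/2)·log([dilute]/[conc]) = −(0.0592/2)·log(0.00052/0.6) = +0.091 V.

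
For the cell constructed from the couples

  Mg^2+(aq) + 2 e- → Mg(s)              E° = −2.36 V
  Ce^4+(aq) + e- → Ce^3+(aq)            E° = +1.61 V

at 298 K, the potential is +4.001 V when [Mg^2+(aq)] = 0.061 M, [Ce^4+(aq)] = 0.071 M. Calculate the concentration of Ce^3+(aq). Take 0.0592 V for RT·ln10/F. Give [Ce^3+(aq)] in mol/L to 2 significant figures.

With Ce⁴⁺/Ce³⁺ at the cathode and Mg²⁺/Mg at the anode, E°cell = +1.61 − (−2.36) = +3.97 V (n = 2).
From the Nernst equation, log Q = n(E° − E)/0.0592 = 2·(+3.97 − (+4.001))/0.0592 = −1.047.
For 2 Ce^4+(aq) + Mg(s) → 2 Ce^3+(aq) + Mg^2+(aq), the reaction quotient is Q = ([Ce^3+(aq)]^2·[Mg^2+(aq)]) / [Ce^4+(aq)]^2.
Solving for the unknown gives log [Ce^3+(aq)] = −1.065, so [Ce^3+(aq)] ≈ 0.086 M.

0.086 M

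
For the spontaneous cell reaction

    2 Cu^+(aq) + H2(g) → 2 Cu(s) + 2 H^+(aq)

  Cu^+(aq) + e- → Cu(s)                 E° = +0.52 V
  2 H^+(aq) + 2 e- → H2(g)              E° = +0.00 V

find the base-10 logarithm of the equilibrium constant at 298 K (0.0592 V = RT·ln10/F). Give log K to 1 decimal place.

The Cu⁺/Cu couple is reduced (cathode); E°cell = +0.52 − (+0.00) = +0.52 V with n = 2.
At equilibrium E = 0, so log K = nE°cell / 0.0592 = (2)(+0.52) / 0.0592 = 17.6.

log K = 17.6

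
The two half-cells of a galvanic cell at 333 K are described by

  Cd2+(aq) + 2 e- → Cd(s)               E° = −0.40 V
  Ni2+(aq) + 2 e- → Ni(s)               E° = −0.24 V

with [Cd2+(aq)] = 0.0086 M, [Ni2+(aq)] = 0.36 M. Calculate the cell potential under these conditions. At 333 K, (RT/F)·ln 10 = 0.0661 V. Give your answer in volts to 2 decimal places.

Ni²⁺/Ni is reduced (cathode, E° = −0.24 V) and Cd²⁺/Cd is oxidized (anode).
E°cell = E°cat − E°an = −0.24 − (−0.40) = +0.16 V; n = 2.
The balanced reaction is Ni2+(aq) + Cd(s) → Ni(s) + Cd2+(aq), so Q = [Cd2+(aq)] / [Ni2+(aq)] = 0.0239 and log Q = −1.622.
By the Nernst equation, E = +0.16 − (0.0661/2)·(−1.622) = +0.21 V.

+0.21 V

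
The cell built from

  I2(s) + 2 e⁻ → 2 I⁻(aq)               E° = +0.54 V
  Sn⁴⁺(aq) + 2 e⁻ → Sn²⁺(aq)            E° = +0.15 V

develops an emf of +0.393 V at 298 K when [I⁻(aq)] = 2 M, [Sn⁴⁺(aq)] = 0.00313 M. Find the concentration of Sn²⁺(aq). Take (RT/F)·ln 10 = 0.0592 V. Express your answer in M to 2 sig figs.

0.016 M

I₂/I⁻ is the cathode (higher E°); E°cell = +0.54 − (+0.15) = +0.39 V with n = 2.
Since E = E° − (0.0592/n)·log Q, log Q = n(E° − E)/0.0592 = −0.101.
Balancing electrons gives I2(s) + Sn²⁺(aq) → 2 I⁻(aq) + Sn⁴⁺(aq); thus Q = ([I⁻(aq)]^2·[Sn⁴⁺(aq)]) / [Sn²⁺(aq)].
Isolating [Sn²⁺(aq)] in Q = 10^{−0.101} yields log [Sn²⁺(aq)] = −1.801, i.e. 0.016 M.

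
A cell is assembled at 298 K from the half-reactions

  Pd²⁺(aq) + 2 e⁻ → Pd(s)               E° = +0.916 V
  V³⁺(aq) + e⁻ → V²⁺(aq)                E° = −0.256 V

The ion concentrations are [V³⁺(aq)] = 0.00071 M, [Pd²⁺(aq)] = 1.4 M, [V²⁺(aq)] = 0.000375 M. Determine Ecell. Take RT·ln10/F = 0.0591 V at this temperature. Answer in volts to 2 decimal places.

+1.16 V

Pd²⁺/Pd is reduced (cathode, E° = +0.916 V) and V³⁺/V²⁺ is oxidized (anode).
E°cell = E°cat − E°an = +0.916 − (−0.256) = +1.172 V; n = 2.
Balancing gives Pd²⁺(aq) + 2 V²⁺(aq) → Pd(s) + 2 V³⁺(aq); hence Q = [V³⁺(aq)]^2 / ([Pd²⁺(aq)]·[V²⁺(aq)]^2) = 2.56 (log Q = 0.408).
E = E° − (0.0591/n)·log Q = +1.172 − (0.0591/2)(0.408) = +1.16 V.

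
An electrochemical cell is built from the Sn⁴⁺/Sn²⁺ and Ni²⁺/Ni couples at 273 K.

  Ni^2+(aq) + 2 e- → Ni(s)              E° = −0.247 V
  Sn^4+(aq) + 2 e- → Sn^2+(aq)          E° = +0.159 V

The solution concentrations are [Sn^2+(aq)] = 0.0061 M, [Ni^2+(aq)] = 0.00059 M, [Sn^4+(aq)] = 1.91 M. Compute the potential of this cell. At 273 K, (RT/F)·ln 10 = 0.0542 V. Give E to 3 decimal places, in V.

Since E°(Sn⁴⁺/Sn²⁺) > E°(Ni²⁺/Ni), Sn⁴⁺/Sn²⁺ serves as the cathode.
The standard potential is +0.159 − (−0.247) = +0.406 V and the balanced reaction transfers n = 2 electrons.
For the overall reaction Sn^4+(aq) + Ni(s) → Sn^2+(aq) + Ni^2+(aq), Q = ([Sn^2+(aq)]·[Ni^2+(aq)]) / [Sn^4+(aq)] = 1.88×10^−6, giving log Q = −5.725.
E = E° − (0.0542/n)·log Q = +0.406 − (0.0542/2)(−5.725) = +0.561 V.

+0.561 V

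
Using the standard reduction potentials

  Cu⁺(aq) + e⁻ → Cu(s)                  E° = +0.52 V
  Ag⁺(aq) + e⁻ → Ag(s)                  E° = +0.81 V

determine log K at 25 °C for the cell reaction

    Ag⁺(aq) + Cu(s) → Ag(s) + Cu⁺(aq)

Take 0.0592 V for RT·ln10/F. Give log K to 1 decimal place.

log K = 4.9

The Ag⁺/Ag couple is reduced (cathode); E°cell = +0.81 − (+0.52) = +0.29 V with n = 1.
At equilibrium E = 0, so log K = nE°cell / 0.0592 = (1)(+0.29) / 0.0592 = 4.9.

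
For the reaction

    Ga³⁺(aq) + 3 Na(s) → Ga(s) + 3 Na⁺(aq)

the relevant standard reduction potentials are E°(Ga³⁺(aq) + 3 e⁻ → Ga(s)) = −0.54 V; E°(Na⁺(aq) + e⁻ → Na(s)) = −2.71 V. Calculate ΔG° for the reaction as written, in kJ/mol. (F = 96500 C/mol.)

−628 kJ/mol

In the reaction as written Ga³⁺(aq) is reduced, so the Ga³⁺/Ga couple is the cathode and Na⁺/Na is the anode.
E°cell = −0.54 − (−2.71) = +2.17 V; balancing electrons gives n = 3.
ΔG° = −nFE°cell = −(3)(96500)(+2.17) J/mol = −628 kJ/mol.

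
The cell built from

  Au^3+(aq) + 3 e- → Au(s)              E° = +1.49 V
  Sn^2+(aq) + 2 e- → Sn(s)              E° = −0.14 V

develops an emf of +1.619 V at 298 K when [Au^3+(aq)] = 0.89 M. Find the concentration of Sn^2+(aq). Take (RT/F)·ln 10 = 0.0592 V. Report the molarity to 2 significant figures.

2.2 M

The Au³⁺/Au couple has the larger reduction potential, so it is the cathode: E°cell = +1.49 − (−0.14) = +1.63 V and n = 6.
From the Nernst equation, log Q = n(E° − E)/0.0592 = 6·(+1.63 − (+1.619))/0.0592 = 1.115.
Balancing electrons gives 2 Au^3+(aq) + 3 Sn(s) → 2 Au(s) + 3 Sn^2+(aq); thus Q = [Sn^2+(aq)]^3 / [Au^3+(aq)]^2.
Substituting the known concentrations and solving, log [Sn^2+(aq)] = 0.338 and [Sn^2+(aq)] = 2.2 M.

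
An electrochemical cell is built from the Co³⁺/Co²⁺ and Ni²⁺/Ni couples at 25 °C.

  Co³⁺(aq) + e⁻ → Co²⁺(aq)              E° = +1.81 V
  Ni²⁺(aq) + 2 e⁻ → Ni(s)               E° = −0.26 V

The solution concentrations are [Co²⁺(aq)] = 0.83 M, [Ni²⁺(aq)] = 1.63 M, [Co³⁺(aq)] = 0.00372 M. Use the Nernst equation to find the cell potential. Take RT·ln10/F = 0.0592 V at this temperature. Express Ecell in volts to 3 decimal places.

+1.925 V

Co³⁺/Co²⁺ is reduced (cathode, E° = +1.81 V) and Ni²⁺/Ni is oxidized (anode).
The standard potential is +1.81 − (−0.26) = +2.07 V and the balanced reaction transfers n = 2 electrons.
Balancing gives 2 Co³⁺(aq) + Ni(s) → 2 Co²⁺(aq) + Ni²⁺(aq); hence Q = ([Co²⁺(aq)]^2·[Ni²⁺(aq)]) / [Co³⁺(aq)]^2 = 8.11×10^4 (log Q = 4.909).
E = E° − (0.0592/n)·log Q = +2.07 − (0.0592/2)(4.909) = +1.925 V.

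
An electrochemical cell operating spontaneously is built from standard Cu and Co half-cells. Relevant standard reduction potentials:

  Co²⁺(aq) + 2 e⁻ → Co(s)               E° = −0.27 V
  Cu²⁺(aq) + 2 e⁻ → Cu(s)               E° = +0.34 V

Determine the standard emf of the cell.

+0.61 V

Of the two couples in this cell, the one with the more positive reduction potential is reduced at the cathode: here that is Cu²⁺/Cu (+0.34 V); Co²⁺/Co (−0.27 V) is the anode.
E°cell = E°(cathode) − E°(anode) = +0.34 − (−0.27) = +0.61 V.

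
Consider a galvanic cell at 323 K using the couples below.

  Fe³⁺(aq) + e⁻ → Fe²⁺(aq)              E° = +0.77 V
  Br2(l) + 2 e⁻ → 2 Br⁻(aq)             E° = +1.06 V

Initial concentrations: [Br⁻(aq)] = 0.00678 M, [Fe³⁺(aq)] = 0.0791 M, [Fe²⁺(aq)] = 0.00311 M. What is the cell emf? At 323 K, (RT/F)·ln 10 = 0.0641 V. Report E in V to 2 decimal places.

+0.34 V

The Br₂/Br⁻ couple has the more positive E°, so it is the cathode; Fe³⁺/Fe²⁺ is the anode.
E°cell = +1.06 − (+0.77) = +0.29 V, with n = 2 electrons transferred.
For the overall reaction Br2(l) + 2 Fe²⁺(aq) → 2 Br⁻(aq) + 2 Fe³⁺(aq), Q = ([Br⁻(aq)]^2·[Fe³⁺(aq)]^2) / [Fe²⁺(aq)]^2 = 0.0297, giving log Q = −1.527.
Applying E = E° − (RT ln10/nF)·log Q gives +0.29 − (0.0641/2)(−1.527) = +0.34 V.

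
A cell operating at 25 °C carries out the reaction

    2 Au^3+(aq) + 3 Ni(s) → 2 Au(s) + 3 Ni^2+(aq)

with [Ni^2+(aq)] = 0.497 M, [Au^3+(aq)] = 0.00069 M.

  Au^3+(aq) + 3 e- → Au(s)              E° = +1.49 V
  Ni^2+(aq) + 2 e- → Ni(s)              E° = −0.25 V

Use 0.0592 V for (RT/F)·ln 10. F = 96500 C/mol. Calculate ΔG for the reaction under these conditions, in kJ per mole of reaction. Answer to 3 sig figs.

−977 kJ/mol

With Au³⁺/Au reduced at the cathode, E°cell = +1.49 − (−0.25) = +1.74 V and n = 6.
Q = [Ni^2+(aq)]^3 / [Au^3+(aq)]^2 = 2.58×10^5, so log Q = 5.411 and E = +1.74 − (0.0592/6)(5.411) = +1.6866 V.
ΔG = −nFE = −(6)(96500)(+1.6866) J/mol = −977 kJ/mol.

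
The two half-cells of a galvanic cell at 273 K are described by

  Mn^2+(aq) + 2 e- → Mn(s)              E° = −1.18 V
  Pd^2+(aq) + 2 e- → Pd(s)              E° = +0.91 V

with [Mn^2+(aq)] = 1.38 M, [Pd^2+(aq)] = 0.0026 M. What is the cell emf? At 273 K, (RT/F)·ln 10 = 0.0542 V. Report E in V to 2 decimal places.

The Pd²⁺/Pd couple has the more positive E°, so it is the cathode; Mn²⁺/Mn is the anode.
The standard potential is +0.91 − (−1.18) = +2.09 V and the balanced reaction transfers n = 2 electrons.
The balanced reaction is Pd^2+(aq) + Mn(s) → Pd(s) + Mn^2+(aq), so Q = [Mn^2+(aq)] / [Pd^2+(aq)] = 531 and log Q = 2.725.
By the Nernst equation, E = +2.09 − (0.0542/2)·(2.725) = +2.02 V.

+2.02 V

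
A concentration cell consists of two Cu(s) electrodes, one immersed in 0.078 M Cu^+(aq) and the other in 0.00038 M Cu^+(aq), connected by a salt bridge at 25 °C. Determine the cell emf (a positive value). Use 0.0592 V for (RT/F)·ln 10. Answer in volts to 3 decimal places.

0.137 V

For a concentration cell E°cell = 0, since both electrodes use the same couple.
The compartment with the higher Cu^+(aq) concentration (0.078 M) acts as the cathode; ions are reduced there and produced at the dilute (0.00038 M) anode.
With n = 1, Ecell = −(0.0592/1)·log([dilute]/[conc]) = −(0.0592/1)·log(0.00038/0.078) = +0.137 V.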